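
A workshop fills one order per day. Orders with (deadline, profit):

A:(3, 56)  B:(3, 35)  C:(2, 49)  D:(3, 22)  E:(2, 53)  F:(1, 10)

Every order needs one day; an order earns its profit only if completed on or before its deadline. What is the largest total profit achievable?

Profit order: A=56 E=53 C=49 B=35 D=22 F=10
Assign: A→slot 3, E→slot 2, C→slot 1, B skipped, D skipped, F skipped.
Slots: [1:C] [2:E] [3:A]
Profit = 49 + 53 + 56 = 158

158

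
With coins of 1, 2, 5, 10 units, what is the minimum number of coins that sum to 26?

4

26 = 2×10 + 1×5 + 1×1
Total coins = 2 + 1 + 1 = 4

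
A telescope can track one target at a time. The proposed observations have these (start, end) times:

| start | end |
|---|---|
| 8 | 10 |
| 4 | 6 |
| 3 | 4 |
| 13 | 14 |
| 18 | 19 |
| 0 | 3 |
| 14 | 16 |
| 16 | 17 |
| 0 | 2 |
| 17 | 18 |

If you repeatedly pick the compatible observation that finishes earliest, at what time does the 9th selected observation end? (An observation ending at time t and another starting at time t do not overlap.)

By end time: (0,2), (0,3), (3,4), (4,6), (8,10), (13,14), (14,16), (16,17), (17,18), (18,19).
Pick (0,2); next start ≥ 2 → (3,4); next start ≥ 4 → (4,6); next start ≥ 6 → (8,10); next start ≥ 10 → (13,14); next start ≥ 14 → (14,16); next start ≥ 16 → (16,17); next start ≥ 17 → (17,18); next start ≥ 18 → (18,19).
Selected: (0,2) (3,4) (4,6) (8,10) (13,14) (14,16) (16,17) (17,18) (18,19)

19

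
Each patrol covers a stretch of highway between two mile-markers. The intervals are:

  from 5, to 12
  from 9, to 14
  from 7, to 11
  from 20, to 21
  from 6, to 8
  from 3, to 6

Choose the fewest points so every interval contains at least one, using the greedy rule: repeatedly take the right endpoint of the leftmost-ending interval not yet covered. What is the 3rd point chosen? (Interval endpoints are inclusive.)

Sorted: [3,6] [6,8] [7,11] [5,12] [9,14] [20,21]
{[3,6],[6,8]} hit by 6; {[7,11],[5,12],[9,14]} hit by 11; {[20,21]} hit by 21.
Points: 6, 11, 21 (3 total).

21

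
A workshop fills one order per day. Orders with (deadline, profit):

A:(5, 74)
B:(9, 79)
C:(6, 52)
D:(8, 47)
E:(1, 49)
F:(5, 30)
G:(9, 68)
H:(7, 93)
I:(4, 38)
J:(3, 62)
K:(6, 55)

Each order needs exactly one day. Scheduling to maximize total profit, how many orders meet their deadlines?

9

Take jobs in profit order; each goes to the latest open slot no later than its deadline.
Profit order: H=93 B=79 A=74 G=68 J=62 K=55 C=52 E=49 D=47 I=38 F=30
Assign: H→slot 7, B→slot 9, A→slot 5, G→slot 8, J→slot 3, K→slot 6, C→slot 4, E→slot 1, D→slot 2, I skipped, F skipped.
Slots: [1:E] [2:D] [3:J] [4:C] [5:A] [6:K] [7:H] [8:G] [9:B]
9 of 11 scheduled.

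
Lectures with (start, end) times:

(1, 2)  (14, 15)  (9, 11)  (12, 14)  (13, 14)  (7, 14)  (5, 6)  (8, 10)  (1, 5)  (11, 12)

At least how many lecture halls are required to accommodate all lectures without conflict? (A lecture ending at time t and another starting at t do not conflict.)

Count concurrent intervals with a sweep; the peak is the room count.
starts: [1, 1, 5, 7, 8, 9, 11, 12, 13, 14]
ends:   [2, 5, 6, 10, 11, 12, 14, 14, 14, 15]
s1→1 s1→2 e2→1 e5→0 s5→1 e6→0 s7→1 s8→2 s9→3  — peak 3.

3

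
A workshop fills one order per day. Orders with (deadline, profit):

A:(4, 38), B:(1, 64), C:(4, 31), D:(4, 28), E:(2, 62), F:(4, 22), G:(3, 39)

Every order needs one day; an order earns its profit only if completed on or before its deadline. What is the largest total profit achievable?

203

By profit: B(d1,64), E(d2,62), G(d3,39), A(d4,38), C(d4,31), D(d4,28), F(d4,22)
B→slot 1; E→slot 2; G→slot 3; A→slot 4; C skipped; D skipped; F skipped.
Profit = 64 + 62 + 39 + 38 = 203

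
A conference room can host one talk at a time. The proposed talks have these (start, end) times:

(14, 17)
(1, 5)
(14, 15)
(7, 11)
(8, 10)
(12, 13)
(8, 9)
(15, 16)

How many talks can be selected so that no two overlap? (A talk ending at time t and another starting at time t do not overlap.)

5

Greedy by earliest finish: after sorting by end time, pick each interval compatible with the last pick.
By end time: (1,5), (8,9), (8,10), (7,11), (12,13), (14,15), (15,16), (14,17).
Pick (1,5); next start ≥ 5 → (8,9); next start ≥ 9 → (12,13); next start ≥ 13 → (14,15); next start ≥ 15 → (15,16).
Selected 5 talks.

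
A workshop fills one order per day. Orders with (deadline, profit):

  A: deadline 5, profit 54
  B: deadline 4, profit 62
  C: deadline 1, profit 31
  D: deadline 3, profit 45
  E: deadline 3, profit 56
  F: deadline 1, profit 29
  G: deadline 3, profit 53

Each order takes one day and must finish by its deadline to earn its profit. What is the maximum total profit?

By profit: B(d4,62), E(d3,56), A(d5,54), G(d3,53), D(d3,45), C(d1,31), F(d1,29)
B→slot 4; E→slot 3; A→slot 5; G→slot 2; D→slot 1; C skipped; F skipped.
Profit = 45 + 53 + 56 + 62 + 54 = 270

270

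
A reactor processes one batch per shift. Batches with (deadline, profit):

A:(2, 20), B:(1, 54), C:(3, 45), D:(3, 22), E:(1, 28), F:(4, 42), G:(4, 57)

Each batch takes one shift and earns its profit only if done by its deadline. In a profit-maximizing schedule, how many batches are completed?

Sort by profit descending; place each in the latest free slot ≤ its deadline.
By profit: G(d4,57), B(d1,54), C(d3,45), F(d4,42), E(d1,28), D(d3,22), A(d2,20)
G→slot 4; B→slot 1; C→slot 3; F→slot 2; E skipped; D skipped; A skipped.
4 of 7 scheduled.

4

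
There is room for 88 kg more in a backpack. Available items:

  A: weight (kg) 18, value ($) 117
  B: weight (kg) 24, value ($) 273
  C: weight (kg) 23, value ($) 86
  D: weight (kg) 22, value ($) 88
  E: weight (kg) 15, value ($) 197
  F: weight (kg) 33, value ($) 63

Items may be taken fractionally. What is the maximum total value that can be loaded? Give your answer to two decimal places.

708.65

Greedy by value/weight ratio, highest first.
Order: E (197/15=13.13) > B (273/24=11.38) > A (117/18=6.50) > D (88/22=4.00) > C (86/23=3.74) > F (63/33=1.91)
Fill: take E (15 @ 197) → take B (24 @ 273) → take A (18 @ 117) → take D (22 @ 88) → take 9/23 of C → 33.65; 88/88 used.
Total value = 708.65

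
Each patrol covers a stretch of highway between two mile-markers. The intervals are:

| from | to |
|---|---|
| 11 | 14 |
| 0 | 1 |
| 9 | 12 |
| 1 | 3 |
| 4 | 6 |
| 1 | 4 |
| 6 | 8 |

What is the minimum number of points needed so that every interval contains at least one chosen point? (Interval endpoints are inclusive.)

By right end: [0,1]  [1,3]  [1,4]  [4,6]  [6,8]  [9,12]  [11,14]
[0,1] uncovered → point at 1; [4,6] uncovered → point at 6; [9,12] uncovered → point at 12.
Points: 1, 6, 12 (3 total).

3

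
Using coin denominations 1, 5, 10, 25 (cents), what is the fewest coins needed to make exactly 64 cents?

7

64 − 2×25→14 − 1×10→4 − 4×1→0
Total coins = 2 + 1 + 4 = 7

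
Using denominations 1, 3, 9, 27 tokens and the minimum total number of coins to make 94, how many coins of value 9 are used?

94 = 3×27 + 1×9 + 1×3 + 1×1
Count of 9: 1

1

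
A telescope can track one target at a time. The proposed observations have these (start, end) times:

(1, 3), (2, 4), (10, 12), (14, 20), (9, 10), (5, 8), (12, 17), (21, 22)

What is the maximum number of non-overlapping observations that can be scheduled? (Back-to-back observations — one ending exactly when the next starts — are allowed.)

6

Sorted by end: (1,3)  (2,4)  (5,8)  (9,10)  (10,12)  (12,17)  (14,20)  (21,22)
take (1,3); take (5,8); take (9,10); take (10,12); take (12,17); take (21,22).
Selected 6 observations.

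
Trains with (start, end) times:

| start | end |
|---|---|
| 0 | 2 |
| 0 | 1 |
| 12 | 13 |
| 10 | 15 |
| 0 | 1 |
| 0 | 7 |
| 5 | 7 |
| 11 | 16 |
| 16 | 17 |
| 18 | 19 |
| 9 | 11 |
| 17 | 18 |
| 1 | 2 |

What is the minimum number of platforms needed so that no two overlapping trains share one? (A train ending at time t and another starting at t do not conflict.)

The answer is the maximum number of intervals overlapping at any instant.
starts: [0, 0, 0, 0, 1, 5, 9, 10, 11, 12, 16, 17, 18]
ends:   [1, 1, 2, 2, 7, 7, 11, 13, 15, 16, 17, 18, 19]
s0→1 s0→2 s0→3 s0→4  — peak 4.

4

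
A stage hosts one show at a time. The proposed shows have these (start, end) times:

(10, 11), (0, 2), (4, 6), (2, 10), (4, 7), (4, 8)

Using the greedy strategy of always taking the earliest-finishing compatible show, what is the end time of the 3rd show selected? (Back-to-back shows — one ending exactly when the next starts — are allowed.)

By end time: (0,2), (4,6), (4,7), (4,8), (2,10), (10,11).
Pick (0,2); next start ≥ 2 → (4,6); next start ≥ 6 → (10,11).
Selected: (0,2) (4,6) (10,11)

11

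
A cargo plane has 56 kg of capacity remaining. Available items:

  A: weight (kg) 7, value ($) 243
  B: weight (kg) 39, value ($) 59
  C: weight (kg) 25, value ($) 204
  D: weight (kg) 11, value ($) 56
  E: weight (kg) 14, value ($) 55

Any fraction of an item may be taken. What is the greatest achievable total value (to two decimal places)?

554.07

Order: A (243/7=34.71) > C (204/25=8.16) > D (56/11=5.09) > E (55/14=3.93) > B (59/39=1.51)
Fill: take A (7 @ 243) → take C (25 @ 204) → take D (11 @ 56) → take 13/14 of E → 51.07; 56/56 used.
Total value = 554.07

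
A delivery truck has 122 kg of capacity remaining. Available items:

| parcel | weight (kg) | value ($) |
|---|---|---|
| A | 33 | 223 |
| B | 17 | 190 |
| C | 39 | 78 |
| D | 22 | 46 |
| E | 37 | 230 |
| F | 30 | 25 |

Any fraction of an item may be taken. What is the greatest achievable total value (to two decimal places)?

Sort by value per unit weight and fill in that order.
Order: B (190/17=11.18) > A (223/33=6.76) > E (230/37=6.22) > D (46/22=2.09) > C (78/39=2.00) > F (25/30=0.83)
Fill: take B (17 @ 190) → take A (33 @ 223) → take E (37 @ 230) → take D (22 @ 46) → take 13/39 of C → 26.00; 122/122 used.
Total value = 715.00

715.00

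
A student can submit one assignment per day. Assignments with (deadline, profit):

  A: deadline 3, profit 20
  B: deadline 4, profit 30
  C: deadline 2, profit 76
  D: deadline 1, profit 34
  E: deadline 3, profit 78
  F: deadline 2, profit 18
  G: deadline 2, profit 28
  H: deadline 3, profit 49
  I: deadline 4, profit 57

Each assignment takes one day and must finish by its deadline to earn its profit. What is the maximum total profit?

260

Take jobs in profit order; each goes to the latest open slot no later than its deadline.
By profit: E(d3,78), C(d2,76), I(d4,57), H(d3,49), D(d1,34), B(d4,30), G(d2,28), A(d3,20), F(d2,18)
E→slot 3; C→slot 2; I→slot 4; H→slot 1; D skipped; B skipped; G skipped; A skipped; F skipped.
Profit = 49 + 76 + 78 + 57 = 260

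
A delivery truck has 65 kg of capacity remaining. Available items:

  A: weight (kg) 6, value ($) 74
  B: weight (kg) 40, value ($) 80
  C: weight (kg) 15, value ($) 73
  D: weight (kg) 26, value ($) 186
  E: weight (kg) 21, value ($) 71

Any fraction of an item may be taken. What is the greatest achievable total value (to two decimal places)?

393.86

Sort by value per unit weight and fill in that order.
Order: A (74/6=12.33) > D (186/26=7.15) > C (73/15=4.87) > E (71/21=3.38) > B (80/40=2.00)
Fill: take A (6 @ 74) → take D (26 @ 186) → take C (15 @ 73) → take 18/21 of E → 60.86; 65/65 used.
Total value = 393.86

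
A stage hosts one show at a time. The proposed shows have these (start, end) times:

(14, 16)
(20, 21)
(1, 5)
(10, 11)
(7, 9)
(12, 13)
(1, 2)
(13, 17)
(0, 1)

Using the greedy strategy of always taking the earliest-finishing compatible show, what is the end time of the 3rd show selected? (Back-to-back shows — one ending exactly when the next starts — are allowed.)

Greedy by earliest finish: after sorting by end time, pick each interval compatible with the last pick.
By end time: (0,1), (1,2), (1,5), (7,9), (10,11), (12,13), (14,16), (13,17), (20,21).
Pick (0,1); next start ≥ 1 → (1,2); next start ≥ 2 → (7,9); next start ≥ 9 → (10,11); next start ≥ 11 → (12,13); next start ≥ 13 → (14,16); next start ≥ 16 → (20,21).
Selected: (0,1) (1,2) (7,9) (10,11) (12,13) (14,16) (20,21)

9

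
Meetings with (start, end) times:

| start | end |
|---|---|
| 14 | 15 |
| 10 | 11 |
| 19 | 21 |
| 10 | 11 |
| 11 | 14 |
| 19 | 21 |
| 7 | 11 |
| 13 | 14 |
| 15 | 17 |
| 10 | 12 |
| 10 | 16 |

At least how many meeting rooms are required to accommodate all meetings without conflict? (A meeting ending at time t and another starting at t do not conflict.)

Events (time:±→running): 7:+→1 10:+→2 10:+→3 10:+→4 10:+→5 … peak 5.

5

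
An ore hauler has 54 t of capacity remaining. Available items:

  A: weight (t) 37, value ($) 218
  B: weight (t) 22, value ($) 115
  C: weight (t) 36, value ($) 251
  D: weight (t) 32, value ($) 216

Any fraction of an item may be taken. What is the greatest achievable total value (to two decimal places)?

Ratios (sorted): C 6.97, D 6.75, A 5.89, B 5.23
take C (36 @ 251); take 18/32 of D → 121.50. Capacity used 54/54.
Total value = 372.50

372.50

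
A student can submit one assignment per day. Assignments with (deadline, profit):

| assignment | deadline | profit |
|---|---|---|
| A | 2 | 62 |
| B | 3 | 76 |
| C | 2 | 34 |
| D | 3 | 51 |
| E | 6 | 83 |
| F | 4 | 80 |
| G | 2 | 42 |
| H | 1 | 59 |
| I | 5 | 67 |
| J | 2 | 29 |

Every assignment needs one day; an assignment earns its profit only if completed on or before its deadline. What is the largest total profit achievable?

By profit: E(d6,83), F(d4,80), B(d3,76), I(d5,67), A(d2,62), H(d1,59), D(d3,51), G(d2,42), C(d2,34), J(d2,29)
E→slot 6; F→slot 4; B→slot 3; I→slot 5; A→slot 2; H→slot 1; D skipped; G skipped; C skipped; J skipped.
Profit = 59 + 62 + 76 + 80 + 67 + 83 = 427

427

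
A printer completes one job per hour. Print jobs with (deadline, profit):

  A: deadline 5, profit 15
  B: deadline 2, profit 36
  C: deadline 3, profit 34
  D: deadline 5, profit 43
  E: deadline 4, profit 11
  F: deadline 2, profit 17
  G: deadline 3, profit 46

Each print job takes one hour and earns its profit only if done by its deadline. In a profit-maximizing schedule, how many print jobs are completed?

5

By profit: G(d3,46), D(d5,43), B(d2,36), C(d3,34), F(d2,17), A(d5,15), E(d4,11)
G→slot 3; D→slot 5; B→slot 2; C→slot 1; F skipped; A→slot 4; E skipped.
5 of 7 scheduled.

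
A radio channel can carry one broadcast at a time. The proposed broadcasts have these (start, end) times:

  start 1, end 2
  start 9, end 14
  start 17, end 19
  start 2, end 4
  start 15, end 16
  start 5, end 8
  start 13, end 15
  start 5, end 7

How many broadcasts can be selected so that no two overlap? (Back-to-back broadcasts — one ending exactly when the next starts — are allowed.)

Greedy by earliest finish: after sorting by end time, pick each interval compatible with the last pick.
Sorted by end: (1,2)  (2,4)  (5,7)  (5,8)  (9,14)  (13,15)  (15,16)  (17,19)
take (1,2); take (2,4); take (5,7); take (9,14); take (15,16); take (17,19).
Selected 6 broadcasts.

6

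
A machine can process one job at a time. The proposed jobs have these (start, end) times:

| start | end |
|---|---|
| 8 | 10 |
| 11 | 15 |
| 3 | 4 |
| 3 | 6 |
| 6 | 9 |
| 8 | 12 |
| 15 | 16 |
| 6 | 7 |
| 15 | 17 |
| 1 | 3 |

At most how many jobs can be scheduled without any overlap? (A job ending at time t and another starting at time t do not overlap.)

Sort by end time and greedily take each interval whose start is ≥ the last chosen end.
Sorted by end: (1,3)  (3,4)  (3,6)  (6,7)  (6,9)  (8,10)  (8,12)  (11,15)  (15,16)  (15,17)
take (1,3); take (3,4); take (6,7); skip (6,9); take (8,10); take (11,15); take (15,16).
Selected 6 jobs.

6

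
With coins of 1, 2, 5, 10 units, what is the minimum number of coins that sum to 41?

5

Greedy: take as many of the largest coin as possible, then repeat with the remainder.
41 − 4×10→1 − 1×1→0
Total coins = 4 + 1 = 5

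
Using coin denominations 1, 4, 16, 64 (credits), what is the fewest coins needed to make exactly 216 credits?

6

Use the largest denomination that fits, subtract, and repeat.
216 − 3×64→24 − 1×16→8 − 2×4→0
Total coins = 3 + 1 + 2 = 6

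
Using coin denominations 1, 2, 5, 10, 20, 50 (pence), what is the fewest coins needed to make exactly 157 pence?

5

Greedy: take as many of the largest coin as possible, then repeat with the remainder.
157 − 3×50→7 − 1×5→2 − 1×2→0
Total coins = 3 + 1 + 1 = 5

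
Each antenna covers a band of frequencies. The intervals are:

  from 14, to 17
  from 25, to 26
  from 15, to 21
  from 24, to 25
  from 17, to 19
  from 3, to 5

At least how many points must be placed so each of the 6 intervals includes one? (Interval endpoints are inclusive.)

Sort by right endpoint; whenever an interval is uncovered, place a point at its right end.
By right end: [3,5]  [14,17]  [17,19]  [15,21]  [24,25]  [25,26]
[3,5] uncovered → point at 5; [14,17] uncovered → point at 17; [24,25] uncovered → point at 25.
Points: 5, 17, 25 (3 total).

3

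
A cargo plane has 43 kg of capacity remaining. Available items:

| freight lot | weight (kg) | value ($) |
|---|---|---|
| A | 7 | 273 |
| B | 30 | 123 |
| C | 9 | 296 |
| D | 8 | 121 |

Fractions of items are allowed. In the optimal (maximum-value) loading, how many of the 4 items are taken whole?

Greedy by value/weight ratio, highest first.
Order: A (273/7=39.00) > C (296/9=32.89) > D (121/8=15.12) > B (123/30=4.10)
Fill: take A (7 @ 273) → take C (9 @ 296) → take D (8 @ 121) → take 19/30 of B → 77.90; 43/43 used.
3 item(s) taken whole; one partial (take 19/30 of B).

3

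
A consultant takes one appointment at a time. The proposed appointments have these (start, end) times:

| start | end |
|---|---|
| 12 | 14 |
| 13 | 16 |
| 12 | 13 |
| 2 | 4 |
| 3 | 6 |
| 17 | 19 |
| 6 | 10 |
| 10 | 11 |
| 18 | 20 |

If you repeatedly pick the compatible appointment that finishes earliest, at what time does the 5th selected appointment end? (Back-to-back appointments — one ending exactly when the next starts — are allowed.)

16

Greedy by earliest finish: after sorting by end time, pick each interval compatible with the last pick.
Sorted by end: (2,4)  (3,6)  (6,10)  (10,11)  (12,13)  (12,14)  (13,16)  (17,19)  (18,20)
take (2,4); skip (3,6); take (6,10); take (10,11); take (12,13); skip (12,14); take (13,16); take (17,19).
Selected: (2,4) (6,10) (10,11) (12,13) (13,16) (17,19)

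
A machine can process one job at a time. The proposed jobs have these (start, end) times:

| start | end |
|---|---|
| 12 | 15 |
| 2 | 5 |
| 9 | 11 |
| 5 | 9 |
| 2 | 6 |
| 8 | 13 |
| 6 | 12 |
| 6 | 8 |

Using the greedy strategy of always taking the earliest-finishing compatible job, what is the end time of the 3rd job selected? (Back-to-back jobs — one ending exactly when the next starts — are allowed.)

Sorted by end: (2,5)  (2,6)  (6,8)  (5,9)  (9,11)  (6,12)  (8,13)  (12,15)
take (2,5); skip (2,6); take (6,8); skip (5,9); take (9,11); take (12,15).
Selected: (2,5) (6,8) (9,11) (12,15)

11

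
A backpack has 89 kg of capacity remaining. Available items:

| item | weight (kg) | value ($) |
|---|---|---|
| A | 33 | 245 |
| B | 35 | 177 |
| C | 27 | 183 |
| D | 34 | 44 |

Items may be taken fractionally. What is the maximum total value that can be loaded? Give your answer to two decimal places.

Greedy by value/weight ratio, highest first.
Ratios (sorted): A 7.42, C 6.78, B 5.06, D 1.29
take A (33 @ 245); take C (27 @ 183); take 29/35 of B → 146.66. Capacity used 89/89.
Total value = 574.66

574.66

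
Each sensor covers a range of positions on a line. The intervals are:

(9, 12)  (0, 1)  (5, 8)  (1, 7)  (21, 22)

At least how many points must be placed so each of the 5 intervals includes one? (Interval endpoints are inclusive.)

4

Sorted: [0,1] [1,7] [5,8] [9,12] [21,22]
{[0,1],[1,7]} hit by 1; {[5,8]} hit by 8; {[9,12]} hit by 12; {[21,22]} hit by 22.
Points: 1, 8, 12, 22 (4 total).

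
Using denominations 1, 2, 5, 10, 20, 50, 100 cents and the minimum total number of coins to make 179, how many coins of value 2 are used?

2

179 = 1×100 + 1×50 + 1×20 + 1×5 + 2×2
Count of 2: 2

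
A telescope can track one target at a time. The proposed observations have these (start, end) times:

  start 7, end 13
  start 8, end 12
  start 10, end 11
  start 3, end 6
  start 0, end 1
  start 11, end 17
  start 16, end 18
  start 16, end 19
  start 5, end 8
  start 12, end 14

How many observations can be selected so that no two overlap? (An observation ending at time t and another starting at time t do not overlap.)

Sorted by end: (0,1)  (3,6)  (5,8)  (10,11)  (8,12)  (7,13)  (12,14)  (11,17)  (16,18)  (16,19)
take (0,1); take (3,6); skip (5,8); take (10,11); skip (7,13); take (12,14); skip (11,17); take (16,18).
Selected 5 observations.

5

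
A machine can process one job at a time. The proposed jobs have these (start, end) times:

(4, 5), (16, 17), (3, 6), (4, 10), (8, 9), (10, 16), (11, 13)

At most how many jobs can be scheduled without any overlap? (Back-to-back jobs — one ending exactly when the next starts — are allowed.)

By end time: (4,5), (3,6), (8,9), (4,10), (11,13), (10,16), (16,17).
Pick (4,5); next start ≥ 5 → (8,9); next start ≥ 9 → (11,13); next start ≥ 13 → (16,17).
Selected 4 jobs.

4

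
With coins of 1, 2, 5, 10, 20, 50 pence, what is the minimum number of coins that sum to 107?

4

107 − 2×50→7 − 1×5→2 − 1×2→0
Total coins = 2 + 1 + 1 = 4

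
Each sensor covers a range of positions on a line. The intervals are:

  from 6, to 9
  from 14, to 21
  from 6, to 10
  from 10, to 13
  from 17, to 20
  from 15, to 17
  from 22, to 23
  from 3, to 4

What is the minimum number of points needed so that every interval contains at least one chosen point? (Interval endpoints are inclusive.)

5

Sort by right endpoint; whenever an interval is uncovered, place a point at its right end.
Sorted: [3,4] [6,9] [6,10] [10,13] [15,17] [17,20] [14,21] [22,23]
{[3,4]} hit by 4; {[6,9],[6,10]} hit by 9; {[10,13]} hit by 13; {[15,17],[17,20],[14,21]} hit by 17; {[22,23]} hit by 23.
Points: 4, 9, 13, 17, 23 (5 total).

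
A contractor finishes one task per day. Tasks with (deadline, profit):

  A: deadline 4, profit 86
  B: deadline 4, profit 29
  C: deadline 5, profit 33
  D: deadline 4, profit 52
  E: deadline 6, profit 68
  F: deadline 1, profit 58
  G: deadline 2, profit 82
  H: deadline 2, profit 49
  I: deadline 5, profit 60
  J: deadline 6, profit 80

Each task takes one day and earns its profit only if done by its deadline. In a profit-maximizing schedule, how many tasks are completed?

6

By profit: A(d4,86), G(d2,82), J(d6,80), E(d6,68), I(d5,60), F(d1,58), D(d4,52), H(d2,49), C(d5,33), B(d4,29)
A→slot 4; G→slot 2; J→slot 6; E→slot 5; I→slot 3; F→slot 1; D skipped; H skipped; C skipped; B skipped.
6 of 10 scheduled.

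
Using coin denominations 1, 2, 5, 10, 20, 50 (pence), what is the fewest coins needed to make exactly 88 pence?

Greedy: take as many of the largest coin as possible, then repeat with the remainder.
88 = 1×50 + 1×20 + 1×10 + 1×5 + 1×2 + 1×1
Total coins = 1 + 1 + 1 + 1 + 1 + 1 = 6

6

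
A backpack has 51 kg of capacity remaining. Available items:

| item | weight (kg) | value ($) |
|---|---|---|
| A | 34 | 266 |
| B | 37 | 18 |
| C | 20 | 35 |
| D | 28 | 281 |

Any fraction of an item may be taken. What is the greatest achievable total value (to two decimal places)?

460.94

Ratios (sorted): D 10.04, A 7.82, C 1.75, B 0.49
take D (28 @ 281); take 23/34 of A → 179.94. Capacity used 51/51.
Total value = 460.94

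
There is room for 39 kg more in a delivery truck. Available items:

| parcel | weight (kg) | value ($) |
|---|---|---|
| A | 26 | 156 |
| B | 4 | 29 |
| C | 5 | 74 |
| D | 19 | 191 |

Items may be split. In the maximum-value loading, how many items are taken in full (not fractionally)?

Ratios (sorted): C 14.80, D 10.05, B 7.25, A 6.00
take C (5 @ 74); take D (19 @ 191); take B (4 @ 29); take 11/26 of A → 66.00. Capacity used 39/39.
3 item(s) taken whole; one partial (take 11/26 of A).

3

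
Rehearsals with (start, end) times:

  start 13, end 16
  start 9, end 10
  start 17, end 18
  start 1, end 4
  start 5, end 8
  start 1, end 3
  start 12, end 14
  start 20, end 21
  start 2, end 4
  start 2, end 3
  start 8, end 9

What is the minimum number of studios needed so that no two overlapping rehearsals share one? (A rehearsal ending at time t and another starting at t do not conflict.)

Events (time:±→running): 1:+→1 1:+→2 2:+→3 2:+→4 … peak 4.

4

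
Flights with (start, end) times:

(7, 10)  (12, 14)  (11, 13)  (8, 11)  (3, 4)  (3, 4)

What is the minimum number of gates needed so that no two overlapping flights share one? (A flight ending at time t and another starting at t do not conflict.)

2

The answer is the maximum number of intervals overlapping at any instant.
Events (time:±→running): 3:+→1 3:+→2 … peak 2.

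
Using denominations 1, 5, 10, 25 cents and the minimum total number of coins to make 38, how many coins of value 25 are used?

1

38 − 1×25→13 − 1×10→3 − 3×1→0
Count of 25: 1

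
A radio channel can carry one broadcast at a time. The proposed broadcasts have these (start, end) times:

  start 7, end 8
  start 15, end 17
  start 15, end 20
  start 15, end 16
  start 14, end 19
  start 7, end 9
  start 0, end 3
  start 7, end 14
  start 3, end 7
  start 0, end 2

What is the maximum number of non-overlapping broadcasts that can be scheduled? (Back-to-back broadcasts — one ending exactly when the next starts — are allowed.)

4

By end time: (0,2), (0,3), (3,7), (7,8), (7,9), (7,14), (15,16), (15,17), (14,19), (15,20).
Pick (0,2); next start ≥ 2 → (3,7); next start ≥ 7 → (7,8); next start ≥ 8 → (15,16).
Selected 4 broadcasts.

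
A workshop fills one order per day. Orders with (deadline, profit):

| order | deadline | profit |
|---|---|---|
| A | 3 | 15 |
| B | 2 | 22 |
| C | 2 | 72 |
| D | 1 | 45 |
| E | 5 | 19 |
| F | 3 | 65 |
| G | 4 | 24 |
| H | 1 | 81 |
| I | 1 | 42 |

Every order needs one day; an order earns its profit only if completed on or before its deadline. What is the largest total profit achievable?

By profit: H(d1,81), C(d2,72), F(d3,65), D(d1,45), I(d1,42), G(d4,24), B(d2,22), E(d5,19), A(d3,15)
H→slot 1; C→slot 2; F→slot 3; D skipped; I skipped; G→slot 4; B skipped; E→slot 5; A skipped.
Profit = 81 + 72 + 65 + 24 + 19 = 261

261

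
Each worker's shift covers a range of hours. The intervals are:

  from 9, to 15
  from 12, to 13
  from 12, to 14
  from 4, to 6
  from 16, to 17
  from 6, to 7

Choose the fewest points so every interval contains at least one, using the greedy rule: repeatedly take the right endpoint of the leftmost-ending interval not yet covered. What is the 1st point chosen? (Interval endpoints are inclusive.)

Process intervals by earliest right end; each time one isn't hit yet, stab at its right endpoint.
By right end: [4,6]  [6,7]  [12,13]  [12,14]  [9,15]  [16,17]
[4,6] uncovered → point at 6; [12,13] uncovered → point at 13; [16,17] uncovered → point at 17.
Points: 6, 13, 17 (3 total).

6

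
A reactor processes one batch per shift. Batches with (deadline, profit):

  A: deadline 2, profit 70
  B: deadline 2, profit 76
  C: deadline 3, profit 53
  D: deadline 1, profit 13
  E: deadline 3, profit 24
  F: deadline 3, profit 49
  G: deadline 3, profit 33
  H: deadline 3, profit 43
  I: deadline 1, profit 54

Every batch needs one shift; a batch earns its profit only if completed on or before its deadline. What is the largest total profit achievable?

199

Sort by profit descending; place each in the latest free slot ≤ its deadline.
Profit order: B=76 A=70 I=54 C=53 F=49 H=43 G=33 E=24 D=13
Assign: B→slot 2, A→slot 1, I skipped, C→slot 3, F skipped, H skipped, G skipped, E skipped, D skipped.
Slots: [1:A] [2:B] [3:C]
Profit = 70 + 76 + 53 = 199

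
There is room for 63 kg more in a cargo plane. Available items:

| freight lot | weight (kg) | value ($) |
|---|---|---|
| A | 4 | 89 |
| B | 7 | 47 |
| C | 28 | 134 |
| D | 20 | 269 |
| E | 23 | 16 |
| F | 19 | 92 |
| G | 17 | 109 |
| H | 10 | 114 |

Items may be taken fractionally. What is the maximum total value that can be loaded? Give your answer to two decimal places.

652.21

Greedy by value/weight ratio, highest first.
Ratios (sorted): A 22.25, D 13.45, H 11.40, B 6.71, G 6.41, F 4.84, C 4.79, E 0.70
take A (4 @ 89); take D (20 @ 269); take H (10 @ 114); take B (7 @ 47); take G (17 @ 109); take 5/19 of F → 24.21. Capacity used 63/63.
Total value = 652.21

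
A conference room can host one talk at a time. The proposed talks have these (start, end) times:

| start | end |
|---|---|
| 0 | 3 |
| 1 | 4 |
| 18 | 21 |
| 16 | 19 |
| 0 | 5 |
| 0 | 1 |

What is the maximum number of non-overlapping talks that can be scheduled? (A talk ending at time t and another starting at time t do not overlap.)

Order by finish time; keep every interval that doesn't clash with the previous kept one.
By end time: (0,1), (0,3), (1,4), (0,5), (16,19), (18,21).
Pick (0,1); next start ≥ 1 → (1,4); next start ≥ 4 → (16,19).
Selected 3 talks.

3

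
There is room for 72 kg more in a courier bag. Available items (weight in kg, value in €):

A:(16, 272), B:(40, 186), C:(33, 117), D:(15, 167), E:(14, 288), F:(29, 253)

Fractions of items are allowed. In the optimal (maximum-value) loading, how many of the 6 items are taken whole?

Greedy by value/weight ratio, highest first.
Ratios (sorted): E 20.57, A 17.00, D 11.13, F 8.72, B 4.65, C 3.55
take E (14 @ 288); take A (16 @ 272); take D (15 @ 167); take 27/29 of F → 235.55. Capacity used 72/72.
3 item(s) taken whole; one partial (take 27/29 of F).

3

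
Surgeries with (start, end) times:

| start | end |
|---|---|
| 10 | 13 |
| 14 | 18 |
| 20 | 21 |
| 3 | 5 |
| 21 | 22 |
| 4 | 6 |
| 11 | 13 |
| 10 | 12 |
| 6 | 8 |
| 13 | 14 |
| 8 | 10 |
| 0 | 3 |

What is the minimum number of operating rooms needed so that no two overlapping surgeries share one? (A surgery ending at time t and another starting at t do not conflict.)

3

The answer is the maximum number of intervals overlapping at any instant.
Events (time:±→running): 0:+→1 3:-→0 3:+→1 4:+→2 5:-→1 6:-→0 6:+→1 8:-→0 8:+→1 10:-→0 10:+→1 10:+→2 11:+→3 … peak 3.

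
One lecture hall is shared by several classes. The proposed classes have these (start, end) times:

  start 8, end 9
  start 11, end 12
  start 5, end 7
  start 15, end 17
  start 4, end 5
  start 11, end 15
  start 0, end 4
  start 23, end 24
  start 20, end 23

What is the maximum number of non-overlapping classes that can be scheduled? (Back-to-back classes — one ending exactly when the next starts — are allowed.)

8

Sorted by end: (0,4)  (4,5)  (5,7)  (8,9)  (11,12)  (11,15)  (15,17)  (20,23)  (23,24)
take (0,4); take (4,5); take (5,7); take (8,9); take (11,12); take (15,17); take (20,23); take (23,24).
Selected 8 classes.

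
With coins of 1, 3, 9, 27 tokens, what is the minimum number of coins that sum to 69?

5

69 − 2×27→15 − 1×9→6 − 2×3→0
Total coins = 2 + 1 + 2 = 5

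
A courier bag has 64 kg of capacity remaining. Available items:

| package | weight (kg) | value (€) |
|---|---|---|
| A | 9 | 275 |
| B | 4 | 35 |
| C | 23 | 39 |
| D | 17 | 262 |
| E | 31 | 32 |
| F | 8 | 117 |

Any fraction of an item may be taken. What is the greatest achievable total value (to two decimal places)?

731.10

Order: A (275/9=30.56) > D (262/17=15.41) > F (117/8=14.62) > B (35/4=8.75) > C (39/23=1.70) > E (32/31=1.03)
Fill: take A (9 @ 275) → take D (17 @ 262) → take F (8 @ 117) → take B (4 @ 35) → take C (23 @ 39) → take 3/31 of E → 3.10; 64/64 used.
Total value = 731.10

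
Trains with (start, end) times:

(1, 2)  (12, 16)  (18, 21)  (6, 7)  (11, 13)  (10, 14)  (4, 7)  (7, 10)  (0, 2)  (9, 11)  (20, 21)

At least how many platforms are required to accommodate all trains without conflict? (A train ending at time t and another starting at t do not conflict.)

3

Count concurrent intervals with a sweep; the peak is the room count.
starts: [0, 1, 4, 6, 7, 9, 10, 11, 12, 18, 20]
ends:   [2, 2, 7, 7, 10, 11, 13, 14, 16, 21, 21]
s0→1 s1→2 e2→1 e2→0 s4→1 s6→2 e7→1 e7→0 s7→1 s9→2 e10→1 s10→2 e11→1 s11→2 s12→3  — peak 3.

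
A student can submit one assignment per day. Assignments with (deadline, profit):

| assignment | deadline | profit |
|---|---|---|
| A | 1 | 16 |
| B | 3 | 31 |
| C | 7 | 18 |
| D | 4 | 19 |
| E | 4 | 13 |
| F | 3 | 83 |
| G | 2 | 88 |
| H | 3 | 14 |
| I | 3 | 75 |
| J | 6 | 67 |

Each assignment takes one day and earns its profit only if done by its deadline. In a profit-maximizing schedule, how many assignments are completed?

Sort by profit descending; place each in the latest free slot ≤ its deadline.
By profit: G(d2,88), F(d3,83), I(d3,75), J(d6,67), B(d3,31), D(d4,19), C(d7,18), A(d1,16), H(d3,14), E(d4,13)
G→slot 2; F→slot 3; I→slot 1; J→slot 6; B skipped; D→slot 4; C→slot 7; A skipped; H skipped; E skipped.
6 of 10 scheduled.

6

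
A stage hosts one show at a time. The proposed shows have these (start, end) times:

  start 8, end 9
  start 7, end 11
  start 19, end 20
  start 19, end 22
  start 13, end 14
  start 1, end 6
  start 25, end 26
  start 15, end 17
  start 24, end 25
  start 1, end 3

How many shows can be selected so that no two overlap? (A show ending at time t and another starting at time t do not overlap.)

7

Sorted by end: (1,3)  (1,6)  (8,9)  (7,11)  (13,14)  (15,17)  (19,20)  (19,22)  (24,25)  (25,26)
take (1,3); take (8,9); take (13,14); take (15,17); take (19,20); take (24,25); take (25,26).
Selected 7 shows.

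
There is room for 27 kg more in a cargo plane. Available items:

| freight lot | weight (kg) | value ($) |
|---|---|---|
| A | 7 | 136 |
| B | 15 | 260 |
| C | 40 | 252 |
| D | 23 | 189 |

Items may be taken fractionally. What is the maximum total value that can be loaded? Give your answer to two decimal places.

Sort by value per unit weight and fill in that order.
Ratios (sorted): A 19.43, B 17.33, D 8.22, C 6.30
take A (7 @ 136); take B (15 @ 260); take 5/23 of D → 41.09. Capacity used 27/27.
Total value = 437.09

437.09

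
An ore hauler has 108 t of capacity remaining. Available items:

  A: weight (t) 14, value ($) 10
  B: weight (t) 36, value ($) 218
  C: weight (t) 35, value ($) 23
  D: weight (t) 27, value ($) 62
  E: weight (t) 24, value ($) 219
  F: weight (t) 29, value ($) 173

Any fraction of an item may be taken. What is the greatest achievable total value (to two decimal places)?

653.63

Order: E (219/24=9.12) > B (218/36=6.06) > F (173/29=5.97) > D (62/27=2.30) > A (10/14=0.71) > C (23/35=0.66)
Fill: take E (24 @ 219) → take B (36 @ 218) → take F (29 @ 173) → take 19/27 of D → 43.63; 108/108 used.
Total value = 653.63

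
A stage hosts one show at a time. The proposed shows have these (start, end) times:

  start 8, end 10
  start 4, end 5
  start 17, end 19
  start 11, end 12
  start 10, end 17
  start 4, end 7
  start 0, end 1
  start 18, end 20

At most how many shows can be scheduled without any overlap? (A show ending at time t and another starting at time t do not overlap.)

5

Order by finish time; keep every interval that doesn't clash with the previous kept one.
By end time: (0,1), (4,5), (4,7), (8,10), (11,12), (10,17), (17,19), (18,20).
Pick (0,1); next start ≥ 1 → (4,5); next start ≥ 5 → (8,10); next start ≥ 10 → (11,12); next start ≥ 12 → (17,19).
Selected 5 shows.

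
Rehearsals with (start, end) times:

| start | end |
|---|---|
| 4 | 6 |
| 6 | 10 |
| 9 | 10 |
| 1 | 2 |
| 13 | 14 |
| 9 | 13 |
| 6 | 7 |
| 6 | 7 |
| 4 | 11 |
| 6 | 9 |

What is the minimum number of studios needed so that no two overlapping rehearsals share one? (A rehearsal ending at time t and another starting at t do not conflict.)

The answer is the maximum number of intervals overlapping at any instant.
starts: [1, 4, 4, 6, 6, 6, 6, 9, 9, 13]
ends:   [2, 6, 7, 7, 9, 10, 10, 11, 13, 14]
s1→1 e2→0 s4→1 s4→2 e6→1 s6→2 s6→3 s6→4 s6→5  — peak 5.

5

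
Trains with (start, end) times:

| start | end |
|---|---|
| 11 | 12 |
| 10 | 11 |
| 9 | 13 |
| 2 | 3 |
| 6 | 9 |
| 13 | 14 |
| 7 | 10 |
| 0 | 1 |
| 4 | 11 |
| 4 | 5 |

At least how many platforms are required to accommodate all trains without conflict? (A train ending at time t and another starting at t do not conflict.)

3

The answer is the maximum number of intervals overlapping at any instant.
Events (time:±→running): 0:+→1 1:-→0 2:+→1 3:-→0 4:+→1 4:+→2 5:-→1 6:+→2 7:+→3 … peak 3.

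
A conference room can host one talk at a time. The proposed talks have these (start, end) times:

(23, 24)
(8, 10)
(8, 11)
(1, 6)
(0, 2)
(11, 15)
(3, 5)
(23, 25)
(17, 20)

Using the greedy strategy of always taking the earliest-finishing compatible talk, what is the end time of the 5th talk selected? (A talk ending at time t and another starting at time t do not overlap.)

20

Order by finish time; keep every interval that doesn't clash with the previous kept one.
Sorted by end: (0,2)  (3,5)  (1,6)  (8,10)  (8,11)  (11,15)  (17,20)  (23,24)  (23,25)
take (0,2); take (3,5); take (8,10); take (11,15); take (17,20); take (23,24).
Selected: (0,2) (3,5) (8,10) (11,15) (17,20) (23,24)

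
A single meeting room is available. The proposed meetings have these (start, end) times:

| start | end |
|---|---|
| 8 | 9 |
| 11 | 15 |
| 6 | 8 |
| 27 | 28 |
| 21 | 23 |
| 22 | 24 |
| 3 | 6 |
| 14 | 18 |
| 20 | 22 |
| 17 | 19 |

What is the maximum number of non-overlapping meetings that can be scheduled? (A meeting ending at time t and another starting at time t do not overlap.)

8

Order by finish time; keep every interval that doesn't clash with the previous kept one.
By end time: (3,6), (6,8), (8,9), (11,15), (14,18), (17,19), (20,22), (21,23), (22,24), (27,28).
Pick (3,6); next start ≥ 6 → (6,8); next start ≥ 8 → (8,9); next start ≥ 9 → (11,15); next start ≥ 15 → (17,19); next start ≥ 19 → (20,22); next start ≥ 22 → (22,24); next start ≥ 24 → (27,28).
Selected 8 meetings.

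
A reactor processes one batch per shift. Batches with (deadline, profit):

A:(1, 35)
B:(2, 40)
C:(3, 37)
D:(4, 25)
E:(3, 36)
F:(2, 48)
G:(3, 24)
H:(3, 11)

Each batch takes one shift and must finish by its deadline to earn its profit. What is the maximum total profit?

150

Profit order: F=48 B=40 C=37 E=36 A=35 D=25 G=24 H=11
Assign: F→slot 2, B→slot 1, C→slot 3, E skipped, A skipped, D→slot 4, G skipped, H skipped.
Slots: [1:B] [2:F] [3:C] [4:D]
Profit = 40 + 48 + 37 + 25 = 150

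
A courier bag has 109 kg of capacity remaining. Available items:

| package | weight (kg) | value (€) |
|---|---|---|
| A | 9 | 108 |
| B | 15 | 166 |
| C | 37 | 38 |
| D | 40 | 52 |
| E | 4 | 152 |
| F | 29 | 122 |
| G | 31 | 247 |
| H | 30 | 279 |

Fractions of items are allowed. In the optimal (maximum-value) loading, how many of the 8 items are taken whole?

Ratios (sorted): E 38.00, A 12.00, B 11.07, H 9.30, G 7.97, F 4.21, D 1.30, C 1.03
take E (4 @ 152); take A (9 @ 108); take B (15 @ 166); take H (30 @ 279); take G (31 @ 247); take 20/29 of F → 84.14. Capacity used 109/109.
5 item(s) taken whole; one partial (take 20/29 of F).

5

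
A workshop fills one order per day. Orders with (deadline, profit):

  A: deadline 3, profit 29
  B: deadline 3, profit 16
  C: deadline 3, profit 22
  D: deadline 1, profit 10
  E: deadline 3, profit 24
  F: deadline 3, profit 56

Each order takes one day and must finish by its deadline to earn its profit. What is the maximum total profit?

109

Sort by profit descending; place each in the latest free slot ≤ its deadline.
Profit order: F=56 A=29 E=24 C=22 B=16 D=10
Assign: F→slot 3, A→slot 2, E→slot 1, C skipped, B skipped, D skipped.
Slots: [1:E] [2:A] [3:F]
Profit = 24 + 29 + 56 = 109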